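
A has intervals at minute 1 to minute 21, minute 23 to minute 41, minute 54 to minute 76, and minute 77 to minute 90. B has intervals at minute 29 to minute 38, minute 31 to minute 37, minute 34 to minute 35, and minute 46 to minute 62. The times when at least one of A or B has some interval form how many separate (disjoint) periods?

4

Second set merges to minute 29 to minute 38, minute 46 to minute 62.
A ∪ B = minute 1 to minute 21, minute 23 to minute 41, minute 46 to minute 76, minute 77 to minute 90.
That is 4 disjoint pieces.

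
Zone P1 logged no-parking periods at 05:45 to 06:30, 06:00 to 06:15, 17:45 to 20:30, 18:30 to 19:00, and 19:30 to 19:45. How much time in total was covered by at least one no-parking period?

3 h 30 min

Merged: 05:45–06:30, 17:45–20:30.
Lengths: 45 min + 2 h 45 min = 3 h 30 min.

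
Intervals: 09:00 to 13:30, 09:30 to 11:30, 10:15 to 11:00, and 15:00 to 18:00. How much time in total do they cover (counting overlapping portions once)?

Merged: 09:00–13:30, 15:00–18:00.
Lengths: 4 h 30 min + 3 h = 7 h 30 min.

7 h 30 min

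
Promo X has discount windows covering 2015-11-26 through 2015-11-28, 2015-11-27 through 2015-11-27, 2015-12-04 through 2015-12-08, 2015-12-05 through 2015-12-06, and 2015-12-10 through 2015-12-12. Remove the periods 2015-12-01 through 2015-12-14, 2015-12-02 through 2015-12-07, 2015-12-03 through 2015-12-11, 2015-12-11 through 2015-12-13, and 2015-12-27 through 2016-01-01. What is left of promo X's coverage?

2015-11-26 through 2015-11-28

Merge the first list: 2015-11-26 through 2015-11-28, 2015-12-04 through 2015-12-08, 2015-12-10 through 2015-12-12.
Merge the second list: 2015-12-01 through 2015-12-14, 2015-12-27 through 2016-01-01.
2015-11-26 through 2015-11-28: no B overlap → unchanged.
2015-12-04 through 2015-12-08: fully covered by B → removed.
2015-12-10 through 2015-12-12: fully covered by B → removed.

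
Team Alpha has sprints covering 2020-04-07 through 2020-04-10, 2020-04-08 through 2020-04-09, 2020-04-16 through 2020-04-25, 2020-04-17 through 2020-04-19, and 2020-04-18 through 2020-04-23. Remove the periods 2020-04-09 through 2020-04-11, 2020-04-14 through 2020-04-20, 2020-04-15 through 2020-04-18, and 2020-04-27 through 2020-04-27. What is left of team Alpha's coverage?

2020-04-07 through 2020-04-08, 2020-04-21 through 2020-04-25

Merge the first list: 2020-04-07 through 2020-04-10, 2020-04-16 through 2020-04-25.
Merge the second list: 2020-04-09 through 2020-04-11, 2020-04-14 through 2020-04-20, 2020-04-27 through 2020-04-27.
2020-04-07 through 2020-04-10 minus B → 2020-04-07 through 2020-04-08.
2020-04-16 through 2020-04-25 minus B → 2020-04-21 through 2020-04-25.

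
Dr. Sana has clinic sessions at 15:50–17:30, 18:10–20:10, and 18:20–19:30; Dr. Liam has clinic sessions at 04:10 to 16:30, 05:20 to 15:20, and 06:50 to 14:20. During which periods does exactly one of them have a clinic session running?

A, merged: 15:50-17:30, 18:10-20:10.
B, merged: 04:10-16:30.
A but not B: 16:30-17:30, 18:10-20:10.
B but not A: 04:10-15:50.
Combining gives A △ B.

04:10-15:50, 16:30-17:30, 18:10-20:10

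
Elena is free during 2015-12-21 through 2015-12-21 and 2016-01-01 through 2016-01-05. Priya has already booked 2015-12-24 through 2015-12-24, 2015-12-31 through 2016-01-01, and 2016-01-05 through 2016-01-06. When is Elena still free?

2015-12-21 through 2015-12-21: no B overlap → unchanged.
2016-01-01 through 2016-01-05 minus B → 2016-01-02 through 2016-01-04.

2015-12-21 through 2015-12-21, 2016-01-02 through 2016-01-04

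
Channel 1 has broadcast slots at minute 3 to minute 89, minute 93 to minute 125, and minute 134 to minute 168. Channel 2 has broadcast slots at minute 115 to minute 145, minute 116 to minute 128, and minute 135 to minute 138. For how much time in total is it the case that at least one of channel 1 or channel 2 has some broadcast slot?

161 minutes

B, merged: minute 115 to minute 145.
A ∪ B = minute 3 to minute 89, minute 93 to minute 168.
Total: 86 minutes + 75 minutes = 161 minutes.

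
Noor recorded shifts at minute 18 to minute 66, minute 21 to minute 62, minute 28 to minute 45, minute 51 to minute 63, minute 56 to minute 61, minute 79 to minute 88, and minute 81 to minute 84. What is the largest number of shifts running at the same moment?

4

Walk the sorted start/end points keeping a running depth.
The depth first hits 4 at minute 56.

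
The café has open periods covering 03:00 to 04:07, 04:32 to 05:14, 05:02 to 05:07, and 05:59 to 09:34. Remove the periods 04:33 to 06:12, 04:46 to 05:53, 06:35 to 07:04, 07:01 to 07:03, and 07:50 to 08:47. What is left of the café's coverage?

03:00–04:07, 04:32–04:33, 06:12–06:35, 07:04–07:50, 08:47–09:34

First set merges to 03:00–04:07, 04:32–05:14, 05:59–09:34.
Second set merges to 04:33–06:12, 06:35–07:04, 07:50–08:47.
03:00–04:07: nothing removed.
04:32–05:14 \ B = 04:32–04:33.
05:59–09:34 \ B = 06:12–06:35, 07:04–07:50, 08:47–09:34.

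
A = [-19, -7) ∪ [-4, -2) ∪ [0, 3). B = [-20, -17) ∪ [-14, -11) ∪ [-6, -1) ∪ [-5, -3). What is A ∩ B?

Merge the second list: [-20, -17), [-14, -11), [-6, -1).
[-19, -7) ∩ B → [-19, -17), [-14, -11).
[-4, -2) ∩ B → [-4, -2).
[0, 3) meets no B interval.

[-19, -17) ∪ [-14, -11) ∪ [-4, -2)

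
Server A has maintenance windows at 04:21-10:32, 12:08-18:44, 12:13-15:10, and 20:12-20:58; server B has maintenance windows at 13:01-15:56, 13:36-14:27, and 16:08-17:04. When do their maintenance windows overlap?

A, merged: 04:21–10:32, 12:08–18:44, 20:12–20:58.
B, merged: 13:01–15:56, 16:08–17:04.
04:21–10:32 falls entirely outside B.
12:08–18:44 overlaps B on 13:01–15:56, 16:08–17:04.
20:12–20:58 falls entirely outside B.

13:01–15:56, 16:08–17:04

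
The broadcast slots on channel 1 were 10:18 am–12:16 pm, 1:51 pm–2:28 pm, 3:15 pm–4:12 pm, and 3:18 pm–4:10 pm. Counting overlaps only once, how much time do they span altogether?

Merged: 10:18 am-12:16 pm, 1:51 pm-2:28 pm, 3:15 pm-4:12 pm.
Lengths: 1 h 58 min + 37 min + 57 min = 3 h 32 min.

3 h 32 min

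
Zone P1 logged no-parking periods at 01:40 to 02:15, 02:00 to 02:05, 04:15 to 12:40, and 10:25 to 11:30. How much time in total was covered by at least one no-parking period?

9 h

Merged: 01:40-02:15, 04:15-12:40.
Lengths: 35 min + 8 h 25 min = 9 h.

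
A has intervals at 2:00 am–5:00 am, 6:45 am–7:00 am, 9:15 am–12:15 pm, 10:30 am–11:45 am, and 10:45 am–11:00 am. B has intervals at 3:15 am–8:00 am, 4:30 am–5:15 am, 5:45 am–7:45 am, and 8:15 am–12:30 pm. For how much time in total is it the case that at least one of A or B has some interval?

A, merged: 2:00 am–5:00 am, 6:45 am–7:00 am, 9:15 am–12:15 pm.
B, merged: 3:15 am–8:00 am, 8:15 am–12:30 pm.
A ∪ B = 2:00 am–8:00 am, 8:15 am–12:30 pm.
Total: 6 h + 4 h 15 min = 10 h 15 min.

10 h 15 min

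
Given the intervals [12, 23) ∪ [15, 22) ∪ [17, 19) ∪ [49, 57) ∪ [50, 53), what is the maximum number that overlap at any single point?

Sweep endpoints in order; track running count of active intervals.
Peak of 3 reached at 17.

3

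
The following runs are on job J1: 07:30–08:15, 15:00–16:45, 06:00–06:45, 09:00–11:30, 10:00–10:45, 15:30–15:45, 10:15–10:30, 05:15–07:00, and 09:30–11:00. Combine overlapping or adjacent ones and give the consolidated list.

05:15-07:00, 07:30-08:15, 09:00-11:30, 15:00-16:45

Sort by start: 05:15-07:00, 06:00-06:45, 07:30-08:15, 09:00-11:30, 09:30-11:00, 10:00-10:45, 10:15-10:30, 15:00-16:45, 15:30-15:45.
06:00-06:45 overlaps/touches 05:15-07:00 → extend to 05:15-07:00.
07:30-08:15 is disjoint → start new block.
09:00-11:30 is disjoint → start new block.
09:30-11:00 overlaps/touches 09:00-11:30 → extend to 09:00-11:30.
10:00-10:45 overlaps/touches 09:00-11:30 → extend to 09:00-11:30.
10:15-10:30 overlaps/touches 09:00-11:30 → extend to 09:00-11:30.
15:00-16:45 is disjoint → start new block.
15:30-15:45 overlaps/touches 15:00-16:45 → extend to 15:00-16:45.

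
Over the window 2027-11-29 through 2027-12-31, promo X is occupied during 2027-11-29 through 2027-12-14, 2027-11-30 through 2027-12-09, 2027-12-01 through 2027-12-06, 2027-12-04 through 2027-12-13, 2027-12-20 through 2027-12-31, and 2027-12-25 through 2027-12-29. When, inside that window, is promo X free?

2027-12-15 through 2027-12-19

Covered (merged): 2027-11-29 through 2027-12-14, 2027-12-20 through 2027-12-31.
Complement within 2027-11-29 through 2027-12-31: 2027-12-15 through 2027-12-19.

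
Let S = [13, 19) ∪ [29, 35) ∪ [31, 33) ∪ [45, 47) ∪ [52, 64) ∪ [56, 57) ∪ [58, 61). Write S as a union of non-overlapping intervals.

[13, 19) ∪ [29, 35) ∪ [45, 47) ∪ [52, 64)

[29, 35) is disjoint → start new block.
[31, 33) overlaps/touches [29, 35) → extend to [29, 35).
[45, 47) is disjoint → start new block.
[52, 64) is disjoint → start new block.
[56, 57) overlaps/touches [52, 64) → extend to [52, 64).
[58, 61) overlaps/touches [52, 64) → extend to [52, 64).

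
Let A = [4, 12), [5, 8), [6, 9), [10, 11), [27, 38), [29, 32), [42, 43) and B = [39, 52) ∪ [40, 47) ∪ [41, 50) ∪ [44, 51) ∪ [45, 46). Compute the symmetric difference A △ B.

[4, 12) ∪ [27, 38) ∪ [39, 42) ∪ [43, 52)

A, merged: [4, 12), [27, 38), [42, 43).
B, merged: [39, 52).
A but not B: [4, 12), [27, 38).
B but not A: [39, 42), [43, 52).
Combining gives A △ B.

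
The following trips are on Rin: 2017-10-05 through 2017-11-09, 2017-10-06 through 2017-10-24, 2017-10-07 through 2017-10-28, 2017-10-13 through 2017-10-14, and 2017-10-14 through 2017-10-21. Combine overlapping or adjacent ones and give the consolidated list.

2017-10-06 through 2017-10-24 overlaps/touches 2017-10-05 through 2017-11-09 → extend to 2017-10-05 through 2017-11-09.
2017-10-07 through 2017-10-28 overlaps/touches 2017-10-05 through 2017-11-09 → extend to 2017-10-05 through 2017-11-09.
2017-10-13 through 2017-10-14 overlaps/touches 2017-10-05 through 2017-11-09 → extend to 2017-10-05 through 2017-11-09.
2017-10-14 through 2017-10-21 overlaps/touches 2017-10-05 through 2017-11-09 → extend to 2017-10-05 through 2017-11-09.

2017-10-05 through 2017-11-09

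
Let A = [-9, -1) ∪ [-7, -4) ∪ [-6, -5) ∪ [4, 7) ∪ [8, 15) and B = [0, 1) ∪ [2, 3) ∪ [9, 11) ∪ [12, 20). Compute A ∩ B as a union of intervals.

[9, 11) ∪ [12, 15)

First set merges to [-9, -1), [4, 7), [8, 15).
[-9, -1): no overlap with the second set.
[4, 7): no overlap with the second set.
[8, 15) meets the second set on [9, 11), [12, 15).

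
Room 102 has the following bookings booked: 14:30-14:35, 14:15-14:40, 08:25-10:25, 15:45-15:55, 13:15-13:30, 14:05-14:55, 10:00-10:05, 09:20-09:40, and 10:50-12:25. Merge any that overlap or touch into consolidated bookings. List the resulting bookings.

Sort by start: 08:25–10:25, 09:20–09:40, 10:00–10:05, 10:50–12:25, 13:15–13:30, 14:05–14:55, 14:15–14:40, 14:30–14:35, 15:45–15:55.
09:20–09:40 overlaps/touches 08:25–10:25 → extend to 08:25–10:25.
10:00–10:05 overlaps/touches 08:25–10:25 → extend to 08:25–10:25.
10:50–12:25 is disjoint → start new block.
13:15–13:30 is disjoint → start new block.
14:05–14:55 is disjoint → start new block.
14:15–14:40 overlaps/touches 14:05–14:55 → extend to 14:05–14:55.
14:30–14:35 overlaps/touches 14:05–14:55 → extend to 14:05–14:55.
15:45–15:55 is disjoint → start new block.

08:25–10:25, 10:50–12:25, 13:15–13:30, 14:05–14:55, 15:45–15:55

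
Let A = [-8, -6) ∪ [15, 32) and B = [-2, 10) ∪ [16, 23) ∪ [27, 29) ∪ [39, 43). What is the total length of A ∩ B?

9

A ∩ B = [16, 23), [27, 29).
Total: 7 + 2 = 9.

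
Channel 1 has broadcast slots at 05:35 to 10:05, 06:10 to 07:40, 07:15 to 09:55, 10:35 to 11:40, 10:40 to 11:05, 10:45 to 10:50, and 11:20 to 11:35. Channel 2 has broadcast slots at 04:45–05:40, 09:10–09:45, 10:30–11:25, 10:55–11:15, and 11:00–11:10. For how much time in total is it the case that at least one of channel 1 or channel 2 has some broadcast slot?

6 h 30 min

A, merged: 05:35–10:05, 10:35–11:40.
B, merged: 04:45–05:40, 09:10–09:45, 10:30–11:25.
A ∪ B = 04:45–10:05, 10:30–11:40.
Total: 5 h 20 min + 1 h 10 min = 6 h 30 min.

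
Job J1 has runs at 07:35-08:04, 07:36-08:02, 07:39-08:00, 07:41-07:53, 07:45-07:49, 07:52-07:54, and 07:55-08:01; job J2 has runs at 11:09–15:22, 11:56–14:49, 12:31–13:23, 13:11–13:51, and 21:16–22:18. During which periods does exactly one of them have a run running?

A, merged: 07:35–08:04.
B, merged: 11:09–15:22, 21:16–22:18.
A \ B = 07:35–08:04.
B \ A = 11:09–15:22, 21:16–22:18.
Union of the two gives the symmetric difference.

07:35–08:04, 11:09–15:22, 21:16–22:18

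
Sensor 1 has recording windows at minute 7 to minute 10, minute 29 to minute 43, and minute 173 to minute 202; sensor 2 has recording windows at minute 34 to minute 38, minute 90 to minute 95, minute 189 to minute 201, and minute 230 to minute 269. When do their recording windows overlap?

minute 7 to minute 10 falls entirely outside B.
minute 29 to minute 43 overlaps B on minute 34 to minute 38.
minute 173 to minute 202 overlaps B on minute 189 to minute 201.

minute 34 to minute 38, minute 189 to minute 201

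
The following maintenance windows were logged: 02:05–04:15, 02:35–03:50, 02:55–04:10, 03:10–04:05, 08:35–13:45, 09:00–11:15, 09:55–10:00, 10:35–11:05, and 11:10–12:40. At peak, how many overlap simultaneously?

4

At 03:10, 4 of the intervals are simultaneously active.
No point has more.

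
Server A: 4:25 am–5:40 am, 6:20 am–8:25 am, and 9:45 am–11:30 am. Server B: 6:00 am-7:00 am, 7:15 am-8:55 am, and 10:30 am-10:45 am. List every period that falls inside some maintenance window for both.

4:25 am–5:40 am falls entirely outside B.
6:20 am–8:25 am overlaps B on 6:20 am–7:00 am, 7:15 am–8:25 am.
9:45 am–11:30 am overlaps B on 10:30 am–10:45 am.

6:20 am–7:00 am, 7:15 am–8:25 am, 10:30 am–10:45 am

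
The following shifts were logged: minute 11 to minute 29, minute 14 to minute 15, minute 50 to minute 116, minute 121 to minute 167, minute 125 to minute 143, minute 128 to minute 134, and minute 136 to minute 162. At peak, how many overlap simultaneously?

Walk the sorted start/end points keeping a running depth.
The depth first hits 3 at minute 128.

3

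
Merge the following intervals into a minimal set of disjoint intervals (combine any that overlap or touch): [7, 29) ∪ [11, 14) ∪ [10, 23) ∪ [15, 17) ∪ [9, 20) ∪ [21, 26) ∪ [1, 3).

Sort by start: [1, 3), [7, 29), [9, 20), [10, 23), [11, 14), [15, 17), [21, 26).
[7, 29) is disjoint → start new block.
[9, 20) overlaps/touches [7, 29) → extend to [7, 29).
[10, 23) overlaps/touches [7, 29) → extend to [7, 29).
[11, 14) overlaps/touches [7, 29) → extend to [7, 29).
[15, 17) overlaps/touches [7, 29) → extend to [7, 29).
[21, 26) overlaps/touches [7, 29) → extend to [7, 29).

[1, 3) ∪ [7, 29)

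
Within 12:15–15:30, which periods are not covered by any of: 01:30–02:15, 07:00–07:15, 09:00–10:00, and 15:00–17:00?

12:15–15:00

After merging, the occupied span is 01:30–02:15, 07:00–07:15, 09:00–10:00, 15:00–17:00.
Gaps within 12:15–15:30: 12:15–15:00.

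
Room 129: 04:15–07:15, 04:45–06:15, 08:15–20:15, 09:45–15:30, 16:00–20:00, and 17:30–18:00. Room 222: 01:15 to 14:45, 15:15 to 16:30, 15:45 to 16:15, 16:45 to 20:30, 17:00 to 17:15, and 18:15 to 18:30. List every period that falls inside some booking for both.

04:15–07:15, 08:15–14:45, 15:15–16:30, 16:45–20:15

First set merges to 04:15–07:15, 08:15–20:15.
Second set merges to 01:15–14:45, 15:15–16:30, 16:45–20:30.
04:15–07:15 meets the second set on 04:15–07:15.
08:15–20:15 meets the second set on 08:15–14:45, 15:15–16:30, 16:45–20:15.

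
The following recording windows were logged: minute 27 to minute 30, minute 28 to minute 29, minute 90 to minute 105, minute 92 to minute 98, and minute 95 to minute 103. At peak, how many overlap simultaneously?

3

Sweep endpoints in order; track running count of active intervals.
Peak of 3 reached at minute 95.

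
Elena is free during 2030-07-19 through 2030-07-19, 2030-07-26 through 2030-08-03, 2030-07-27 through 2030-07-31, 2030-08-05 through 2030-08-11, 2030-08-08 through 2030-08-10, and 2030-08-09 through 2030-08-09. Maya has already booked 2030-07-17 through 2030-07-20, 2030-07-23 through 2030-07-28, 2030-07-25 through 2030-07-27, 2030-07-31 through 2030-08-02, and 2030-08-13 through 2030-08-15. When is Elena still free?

A, merged: 2030-07-19 through 2030-07-19, 2030-07-26 through 2030-08-03, 2030-08-05 through 2030-08-11.
B, merged: 2030-07-17 through 2030-07-20, 2030-07-23 through 2030-07-28, 2030-07-31 through 2030-08-02, 2030-08-13 through 2030-08-15.
2030-07-19 through 2030-07-19: entirely removed.
2030-07-26 through 2030-08-03 \ B = 2030-07-29 through 2030-07-30, 2030-08-03 through 2030-08-03.
2030-08-05 through 2030-08-11: nothing removed.

2030-07-29 through 2030-07-30, 2030-08-03 through 2030-08-03, 2030-08-05 through 2030-08-11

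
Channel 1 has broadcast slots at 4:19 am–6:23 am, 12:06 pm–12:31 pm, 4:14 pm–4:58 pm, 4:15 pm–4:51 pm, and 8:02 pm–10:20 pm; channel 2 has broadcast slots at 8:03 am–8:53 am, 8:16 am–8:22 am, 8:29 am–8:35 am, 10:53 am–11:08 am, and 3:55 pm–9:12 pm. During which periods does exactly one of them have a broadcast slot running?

4:19 am–6:23 am, 8:03 am–8:53 am, 10:53 am–11:08 am, 12:06 pm–12:31 pm, 3:55 pm–4:14 pm, 4:58 pm–8:02 pm, 9:12 pm–10:20 pm

Merge the first list: 4:19 am–6:23 am, 12:06 pm–12:31 pm, 4:14 pm–4:58 pm, 8:02 pm–10:20 pm.
Merge the second list: 8:03 am–8:53 am, 10:53 am–11:08 am, 3:55 pm–9:12 pm.
A \ B = 4:19 am–6:23 am, 12:06 pm–12:31 pm, 9:12 pm–10:20 pm.
B \ A = 8:03 am–8:53 am, 10:53 am–11:08 am, 3:55 pm–4:14 pm, 4:58 pm–8:02 pm.
Union of the two gives the symmetric difference.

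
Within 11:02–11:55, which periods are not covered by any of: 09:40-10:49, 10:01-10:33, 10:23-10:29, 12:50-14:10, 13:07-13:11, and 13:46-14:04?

The merged coverage is 09:40-10:49, 12:50-14:10.
Gaps within 11:02-11:55: 11:02-11:55.

11:02-11:55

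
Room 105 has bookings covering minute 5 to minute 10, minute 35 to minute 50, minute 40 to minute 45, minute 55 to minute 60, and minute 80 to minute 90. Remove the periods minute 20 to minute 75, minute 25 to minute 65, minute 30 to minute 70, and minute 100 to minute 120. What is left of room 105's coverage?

minute 5 to minute 10, minute 80 to minute 90

Merge the first list: minute 5 to minute 10, minute 35 to minute 50, minute 55 to minute 60, minute 80 to minute 90.
Merge the second list: minute 20 to minute 75, minute 100 to minute 120.
minute 5 to minute 10: nothing removed.
minute 35 to minute 50: entirely removed.
minute 55 to minute 60: entirely removed.
minute 80 to minute 90: nothing removed.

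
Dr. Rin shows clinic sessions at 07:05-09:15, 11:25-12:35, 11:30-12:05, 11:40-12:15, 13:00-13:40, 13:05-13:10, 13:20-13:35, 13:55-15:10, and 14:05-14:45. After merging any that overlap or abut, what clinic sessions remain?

07:05–09:15, 11:25–12:35, 13:00–13:40, 13:55–15:10

11:25–12:35 is disjoint → start new block.
11:30–12:05 overlaps/touches 11:25–12:35 → extend to 11:25–12:35.
11:40–12:15 overlaps/touches 11:25–12:35 → extend to 11:25–12:35.
13:00–13:40 is disjoint → start new block.
13:05–13:10 overlaps/touches 13:00–13:40 → extend to 13:00–13:40.
13:20–13:35 overlaps/touches 13:00–13:40 → extend to 13:00–13:40.
13:55–15:10 is disjoint → start new block.
14:05–14:45 overlaps/touches 13:55–15:10 → extend to 13:55–15:10.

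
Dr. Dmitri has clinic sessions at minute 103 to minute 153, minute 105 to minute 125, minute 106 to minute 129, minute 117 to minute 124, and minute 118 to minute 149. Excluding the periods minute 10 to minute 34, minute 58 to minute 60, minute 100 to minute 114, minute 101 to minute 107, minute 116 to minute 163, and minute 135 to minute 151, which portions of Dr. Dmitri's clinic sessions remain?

A, merged: minute 103 to minute 153.
B, merged: minute 10 to minute 34, minute 58 to minute 60, minute 100 to minute 114, minute 116 to minute 163.
minute 103 to minute 153 \ B = minute 114 to minute 116.

minute 114 to minute 116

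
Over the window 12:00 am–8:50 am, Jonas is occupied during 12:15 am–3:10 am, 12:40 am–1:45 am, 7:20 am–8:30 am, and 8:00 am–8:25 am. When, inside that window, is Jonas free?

12:00 am-12:15 am, 3:10 am-7:20 am, 8:30 am-8:50 am

The merged coverage is 12:15 am-3:10 am, 7:20 am-8:30 am.
Complement within 12:00 am-8:50 am: 12:00 am-12:15 am, 3:10 am-7:20 am, 8:30 am-8:50 am.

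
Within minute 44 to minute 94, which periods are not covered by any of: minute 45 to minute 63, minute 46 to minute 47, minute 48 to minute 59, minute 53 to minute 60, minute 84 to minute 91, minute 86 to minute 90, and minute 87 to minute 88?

minute 44 to minute 45, minute 63 to minute 84, minute 91 to minute 94

The merged coverage is minute 45 to minute 63, minute 84 to minute 91.
Uncovered inside minute 44 to minute 94: minute 44 to minute 45, minute 63 to minute 84, minute 91 to minute 94.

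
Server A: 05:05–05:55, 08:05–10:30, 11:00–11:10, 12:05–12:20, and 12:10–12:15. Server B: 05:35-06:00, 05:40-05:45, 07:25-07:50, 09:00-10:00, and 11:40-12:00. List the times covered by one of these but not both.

Merge the first list: 05:05–05:55, 08:05–10:30, 11:00–11:10, 12:05–12:20.
Merge the second list: 05:35–06:00, 07:25–07:50, 09:00–10:00, 11:40–12:00.
A but not B: 05:05–05:35, 08:05–09:00, 10:00–10:30, 11:00–11:10, 12:05–12:20.
B but not A: 05:55–06:00, 07:25–07:50, 11:40–12:00.
Combining gives A △ B.

05:05–05:35, 05:55–06:00, 07:25–07:50, 08:05–09:00, 10:00–10:30, 11:00–11:10, 11:40–12:00, 12:05–12:20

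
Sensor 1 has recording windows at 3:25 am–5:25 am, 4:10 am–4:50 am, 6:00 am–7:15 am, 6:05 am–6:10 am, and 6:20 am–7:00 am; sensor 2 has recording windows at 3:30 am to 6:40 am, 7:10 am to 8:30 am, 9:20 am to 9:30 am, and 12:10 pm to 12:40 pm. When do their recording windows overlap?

3:30 am-5:25 am, 6:00 am-6:40 am, 7:10 am-7:15 am

First set merges to 3:25 am-5:25 am, 6:00 am-7:15 am.
3:25 am-5:25 am meets the second set on 3:30 am-5:25 am.
6:00 am-7:15 am meets the second set on 6:00 am-6:40 am, 7:10 am-7:15 am.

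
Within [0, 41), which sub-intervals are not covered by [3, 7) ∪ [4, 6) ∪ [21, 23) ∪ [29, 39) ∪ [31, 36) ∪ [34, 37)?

[0, 3) ∪ [7, 21) ∪ [23, 29) ∪ [39, 41)

Covered (merged): [3, 7), [21, 23), [29, 39).
Uncovered inside [0, 41): [0, 3), [7, 21), [23, 29), [39, 41).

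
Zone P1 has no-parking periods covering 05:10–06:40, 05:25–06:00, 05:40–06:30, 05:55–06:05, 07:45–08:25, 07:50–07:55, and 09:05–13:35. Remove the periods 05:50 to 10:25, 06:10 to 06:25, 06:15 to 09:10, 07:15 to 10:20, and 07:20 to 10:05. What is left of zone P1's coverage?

05:10–05:50, 10:25–13:35

A, merged: 05:10–06:40, 07:45–08:25, 09:05–13:35.
B, merged: 05:50–10:25.
05:10–06:40 \ B = 05:10–05:50.
07:45–08:25: entirely removed.
09:05–13:35 \ B = 10:25–13:35.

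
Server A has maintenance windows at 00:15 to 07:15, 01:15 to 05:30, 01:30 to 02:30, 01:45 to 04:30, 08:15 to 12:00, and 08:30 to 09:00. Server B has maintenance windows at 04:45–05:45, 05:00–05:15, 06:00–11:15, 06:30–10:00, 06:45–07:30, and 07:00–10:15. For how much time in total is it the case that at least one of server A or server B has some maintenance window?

First set merges to 00:15-07:15, 08:15-12:00.
Second set merges to 04:45-05:45, 06:00-11:15.
A ∪ B = 00:15-12:00.
Total: 11 h 45 min.

11 h 45 min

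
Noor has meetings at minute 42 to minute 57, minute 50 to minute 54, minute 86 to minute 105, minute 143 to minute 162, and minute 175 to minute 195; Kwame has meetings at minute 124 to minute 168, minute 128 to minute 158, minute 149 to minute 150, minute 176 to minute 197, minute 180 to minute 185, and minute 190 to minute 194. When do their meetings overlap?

minute 143 to minute 162, minute 176 to minute 195

First set merges to minute 42 to minute 57, minute 86 to minute 105, minute 143 to minute 162, minute 175 to minute 195.
Second set merges to minute 124 to minute 168, minute 176 to minute 197.
minute 42 to minute 57 falls entirely outside B.
minute 86 to minute 105 falls entirely outside B.
minute 143 to minute 162 overlaps B on minute 143 to minute 162.
minute 175 to minute 195 overlaps B on minute 176 to minute 195.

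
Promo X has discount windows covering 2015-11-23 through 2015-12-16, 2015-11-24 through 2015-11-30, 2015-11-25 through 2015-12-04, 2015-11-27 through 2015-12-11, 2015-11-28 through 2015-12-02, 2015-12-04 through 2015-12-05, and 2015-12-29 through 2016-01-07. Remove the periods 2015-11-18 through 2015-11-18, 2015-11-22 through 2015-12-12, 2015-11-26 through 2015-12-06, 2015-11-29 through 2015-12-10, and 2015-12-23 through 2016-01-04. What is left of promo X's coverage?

2015-12-13 through 2015-12-16, 2016-01-05 through 2016-01-07

First set merges to 2015-11-23 through 2015-12-16, 2015-12-29 through 2016-01-07.
Second set merges to 2015-11-18 through 2015-11-18, 2015-11-22 through 2015-12-12, 2015-12-23 through 2016-01-04.
2015-11-23 through 2015-12-16 minus B → 2015-12-13 through 2015-12-16.
2015-12-29 through 2016-01-07 minus B → 2016-01-05 through 2016-01-07.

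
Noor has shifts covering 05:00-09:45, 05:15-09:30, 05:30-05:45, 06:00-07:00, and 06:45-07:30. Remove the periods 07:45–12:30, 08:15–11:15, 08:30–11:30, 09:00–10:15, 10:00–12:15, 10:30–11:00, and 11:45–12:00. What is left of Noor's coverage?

A, merged: 05:00-09:45.
B, merged: 07:45-12:30.
05:00-09:45 \ B = 05:00-07:45.

05:00-07:45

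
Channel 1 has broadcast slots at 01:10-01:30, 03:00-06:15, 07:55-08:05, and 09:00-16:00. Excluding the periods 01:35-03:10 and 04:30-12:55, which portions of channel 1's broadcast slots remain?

01:10–01:30: nothing removed.
03:00–06:15 \ B = 03:10–04:30.
07:55–08:05: entirely removed.
09:00–16:00 \ B = 12:55–16:00.

01:10–01:30, 03:10–04:30, 12:55–16:00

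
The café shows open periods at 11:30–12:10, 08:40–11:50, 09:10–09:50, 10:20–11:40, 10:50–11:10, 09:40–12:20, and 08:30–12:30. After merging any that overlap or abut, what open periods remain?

08:30-12:30

Sort by start: 08:30-12:30, 08:40-11:50, 09:10-09:50, 09:40-12:20, 10:20-11:40, 10:50-11:10, 11:30-12:10.
08:40-11:50 overlaps/touches 08:30-12:30 → extend to 08:30-12:30.
09:10-09:50 overlaps/touches 08:30-12:30 → extend to 08:30-12:30.
09:40-12:20 overlaps/touches 08:30-12:30 → extend to 08:30-12:30.
10:20-11:40 overlaps/touches 08:30-12:30 → extend to 08:30-12:30.
10:50-11:10 overlaps/touches 08:30-12:30 → extend to 08:30-12:30.
11:30-12:10 overlaps/touches 08:30-12:30 → extend to 08:30-12:30.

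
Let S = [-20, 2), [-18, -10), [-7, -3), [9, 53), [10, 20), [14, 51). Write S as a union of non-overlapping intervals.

[-20, 2) ∪ [9, 53)

[-18, -10) overlaps/touches [-20, 2) → extend to [-20, 2).
[-7, -3) overlaps/touches [-20, 2) → extend to [-20, 2).
[9, 53) is disjoint → start new block.
[10, 20) overlaps/touches [9, 53) → extend to [9, 53).
[14, 51) overlaps/touches [9, 53) → extend to [9, 53).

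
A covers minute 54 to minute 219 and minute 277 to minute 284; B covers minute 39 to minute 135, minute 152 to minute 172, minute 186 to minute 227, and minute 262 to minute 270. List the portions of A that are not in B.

minute 54 to minute 219 \ B = minute 135 to minute 152, minute 172 to minute 186.
minute 277 to minute 284: nothing removed.

minute 135 to minute 152, minute 172 to minute 186, minute 277 to minute 284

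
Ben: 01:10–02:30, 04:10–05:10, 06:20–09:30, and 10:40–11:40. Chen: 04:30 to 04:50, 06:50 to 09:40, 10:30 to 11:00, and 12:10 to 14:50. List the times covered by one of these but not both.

01:10–02:30, 04:10–04:30, 04:50–05:10, 06:20–06:50, 09:30–09:40, 10:30–10:40, 11:00–11:40, 12:10–14:50

A but not B: 01:10–02:30, 04:10–04:30, 04:50–05:10, 06:20–06:50, 11:00–11:40.
B but not A: 09:30–09:40, 10:30–10:40, 12:10–14:50.
Combining gives A △ B.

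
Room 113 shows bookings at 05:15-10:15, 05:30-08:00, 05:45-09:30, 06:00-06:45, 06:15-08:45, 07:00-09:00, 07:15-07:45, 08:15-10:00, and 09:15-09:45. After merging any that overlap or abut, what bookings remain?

05:15–10:15

05:30–08:00 overlaps/touches 05:15–10:15 → extend to 05:15–10:15.
05:45–09:30 overlaps/touches 05:15–10:15 → extend to 05:15–10:15.
06:00–06:45 overlaps/touches 05:15–10:15 → extend to 05:15–10:15.
06:15–08:45 overlaps/touches 05:15–10:15 → extend to 05:15–10:15.
07:00–09:00 overlaps/touches 05:15–10:15 → extend to 05:15–10:15.
07:15–07:45 overlaps/touches 05:15–10:15 → extend to 05:15–10:15.
08:15–10:00 overlaps/touches 05:15–10:15 → extend to 05:15–10:15.
09:15–09:45 overlaps/touches 05:15–10:15 → extend to 05:15–10:15.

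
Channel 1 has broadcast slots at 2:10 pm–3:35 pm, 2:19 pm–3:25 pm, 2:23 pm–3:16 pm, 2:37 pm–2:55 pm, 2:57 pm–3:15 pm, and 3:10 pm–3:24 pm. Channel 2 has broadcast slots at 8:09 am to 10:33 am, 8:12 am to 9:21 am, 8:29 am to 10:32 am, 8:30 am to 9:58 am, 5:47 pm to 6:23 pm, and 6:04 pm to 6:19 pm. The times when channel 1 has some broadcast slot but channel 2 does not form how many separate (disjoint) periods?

Merge the first list: 2:10 pm–3:35 pm.
Merge the second list: 8:09 am–10:33 am, 5:47 pm–6:23 pm.
A \ B = 2:10 pm–3:35 pm.
That is 1 disjoint piece.

1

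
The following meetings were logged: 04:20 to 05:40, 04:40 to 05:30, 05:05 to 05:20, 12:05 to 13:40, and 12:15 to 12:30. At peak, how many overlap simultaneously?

3

Walk the sorted start/end points keeping a running depth.
The depth first hits 3 at 05:05.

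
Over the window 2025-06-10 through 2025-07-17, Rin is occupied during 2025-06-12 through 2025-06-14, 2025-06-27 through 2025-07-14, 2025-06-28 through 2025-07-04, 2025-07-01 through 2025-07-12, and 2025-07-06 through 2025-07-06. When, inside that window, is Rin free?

2025-06-10 through 2025-06-11, 2025-06-15 through 2025-06-26, 2025-07-15 through 2025-07-17

After merging, the occupied span is 2025-06-12 through 2025-06-14, 2025-06-27 through 2025-07-14.
Uncovered inside 2025-06-10 through 2025-07-17: 2025-06-10 through 2025-06-11, 2025-06-15 through 2025-06-26, 2025-07-15 through 2025-07-17.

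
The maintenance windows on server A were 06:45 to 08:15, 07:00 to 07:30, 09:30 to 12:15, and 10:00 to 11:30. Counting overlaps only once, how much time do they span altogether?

4 h 15 min

Merged: 06:45–08:15, 09:30–12:15.
Lengths: 1 h 30 min + 2 h 45 min = 4 h 15 min.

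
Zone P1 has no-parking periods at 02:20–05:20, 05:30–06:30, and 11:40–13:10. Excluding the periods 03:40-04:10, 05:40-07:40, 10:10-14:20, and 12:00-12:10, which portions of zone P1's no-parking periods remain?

02:20-03:40, 04:10-05:20, 05:30-05:40

B, merged: 03:40-04:10, 05:40-07:40, 10:10-14:20.
02:20-05:20 minus B → 02:20-03:40, 04:10-05:20.
05:30-06:30 minus B → 05:30-05:40.
11:40-13:10: fully covered by B → removed.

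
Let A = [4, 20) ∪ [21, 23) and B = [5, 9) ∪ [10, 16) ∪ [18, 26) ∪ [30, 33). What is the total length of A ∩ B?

A ∩ B = [5, 9), [10, 16), [18, 20), [21, 23).
Total: 4 + 6 + 2 + 2 = 14.

14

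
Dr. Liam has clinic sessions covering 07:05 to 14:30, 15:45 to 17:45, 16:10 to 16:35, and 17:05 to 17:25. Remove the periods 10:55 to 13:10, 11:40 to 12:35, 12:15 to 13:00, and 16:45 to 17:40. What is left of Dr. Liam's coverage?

07:05-10:55, 13:10-14:30, 15:45-16:45, 17:40-17:45

First set merges to 07:05-14:30, 15:45-17:45.
Second set merges to 10:55-13:10, 16:45-17:40.
07:05-14:30 \ B = 07:05-10:55, 13:10-14:30.
15:45-17:45 \ B = 15:45-16:45, 17:40-17:45.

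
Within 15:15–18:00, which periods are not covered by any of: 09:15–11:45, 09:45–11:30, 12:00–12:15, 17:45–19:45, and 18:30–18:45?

15:15–17:45

Covered (merged): 09:15–11:45, 12:00–12:15, 17:45–19:45.
Uncovered inside 15:15–18:00: 15:15–17:45.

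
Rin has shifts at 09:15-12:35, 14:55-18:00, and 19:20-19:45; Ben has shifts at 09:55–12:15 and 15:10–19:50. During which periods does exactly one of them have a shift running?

09:15-09:55, 12:15-12:35, 14:55-15:10, 18:00-19:20, 19:45-19:50

A \ B = 09:15-09:55, 12:15-12:35, 14:55-15:10.
B \ A = 18:00-19:20, 19:45-19:50.
Union of the two gives the symmetric difference.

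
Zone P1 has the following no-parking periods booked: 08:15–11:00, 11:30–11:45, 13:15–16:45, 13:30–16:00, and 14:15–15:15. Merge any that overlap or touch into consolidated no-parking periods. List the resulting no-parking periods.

11:30-11:45 is disjoint → start new block.
13:15-16:45 is disjoint → start new block.
13:30-16:00 overlaps/touches 13:15-16:45 → extend to 13:15-16:45.
14:15-15:15 overlaps/touches 13:15-16:45 → extend to 13:15-16:45.

08:15-11:00, 11:30-11:45, 13:15-16:45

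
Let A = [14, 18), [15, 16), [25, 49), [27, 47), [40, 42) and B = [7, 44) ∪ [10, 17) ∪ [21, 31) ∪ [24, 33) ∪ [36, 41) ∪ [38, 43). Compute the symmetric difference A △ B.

First set merges to [14, 18), [25, 49).
Second set merges to [7, 44).
Only in the first: [44, 49).
Only in the second: [7, 14), [18, 25).
Together these are the periods covered by exactly one.

[7, 14) ∪ [18, 25) ∪ [44, 49)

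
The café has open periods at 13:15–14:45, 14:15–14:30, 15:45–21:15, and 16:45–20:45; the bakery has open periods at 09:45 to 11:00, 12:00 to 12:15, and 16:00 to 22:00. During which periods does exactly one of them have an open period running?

Merge the first list: 13:15–14:45, 15:45–21:15.
A \ B = 13:15–14:45, 15:45–16:00.
B \ A = 09:45–11:00, 12:00–12:15, 21:15–22:00.
Union of the two gives the symmetric difference.

09:45–11:00, 12:00–12:15, 13:15–14:45, 15:45–16:00, 21:15–22:00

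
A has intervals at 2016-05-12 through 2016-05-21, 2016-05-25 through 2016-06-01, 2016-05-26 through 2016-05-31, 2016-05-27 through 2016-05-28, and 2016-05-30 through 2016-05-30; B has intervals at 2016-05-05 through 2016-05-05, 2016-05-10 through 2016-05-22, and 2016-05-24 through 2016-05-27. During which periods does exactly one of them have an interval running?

A, merged: 2016-05-12 through 2016-05-21, 2016-05-25 through 2016-06-01.
Only in the first: 2016-05-28 through 2016-06-01.
Only in the second: 2016-05-05 through 2016-05-05, 2016-05-10 through 2016-05-11, 2016-05-22 through 2016-05-22, 2016-05-24 through 2016-05-24.
Together these are the periods covered by exactly one.

2016-05-05 through 2016-05-05, 2016-05-10 through 2016-05-11, 2016-05-22 through 2016-05-22, 2016-05-24 through 2016-05-24, 2016-05-28 through 2016-06-01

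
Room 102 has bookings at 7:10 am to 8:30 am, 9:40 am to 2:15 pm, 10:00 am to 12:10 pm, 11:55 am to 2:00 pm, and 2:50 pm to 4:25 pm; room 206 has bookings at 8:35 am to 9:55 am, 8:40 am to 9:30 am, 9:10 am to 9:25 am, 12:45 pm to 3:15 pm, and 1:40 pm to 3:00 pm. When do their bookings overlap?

First set merges to 7:10 am-8:30 am, 9:40 am-2:15 pm, 2:50 pm-4:25 pm.
Second set merges to 8:35 am-9:55 am, 12:45 pm-3:15 pm.
7:10 am-8:30 am meets no B interval.
9:40 am-2:15 pm ∩ B → 9:40 am-9:55 am, 12:45 pm-2:15 pm.
2:50 pm-4:25 pm ∩ B → 2:50 pm-3:15 pm.

9:40 am-9:55 am, 12:45 pm-2:15 pm, 2:50 pm-3:15 pm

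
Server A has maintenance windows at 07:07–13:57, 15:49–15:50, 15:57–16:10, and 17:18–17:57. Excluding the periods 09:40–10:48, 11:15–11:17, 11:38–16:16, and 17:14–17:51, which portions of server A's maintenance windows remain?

07:07–13:57 minus B → 07:07–09:40, 10:48–11:15, 11:17–11:38.
15:49–15:50: fully covered by B → removed.
15:57–16:10: fully covered by B → removed.
17:18–17:57 minus B → 17:51–17:57.

07:07–09:40, 10:48–11:15, 11:17–11:38, 17:51–17:57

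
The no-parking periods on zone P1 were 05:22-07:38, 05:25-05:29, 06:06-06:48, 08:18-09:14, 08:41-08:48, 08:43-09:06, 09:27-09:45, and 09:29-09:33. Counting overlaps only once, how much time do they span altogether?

3 h 30 min

Merged: 05:22–07:38, 08:18–09:14, 09:27–09:45.
Lengths: 2 h 16 min + 56 min + 18 min = 3 h 30 min.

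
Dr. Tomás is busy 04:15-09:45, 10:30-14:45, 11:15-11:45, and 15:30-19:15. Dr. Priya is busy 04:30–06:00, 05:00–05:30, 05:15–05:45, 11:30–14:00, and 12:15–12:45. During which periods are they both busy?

First set merges to 04:15–09:45, 10:30–14:45, 15:30–19:15.
Second set merges to 04:30–06:00, 11:30–14:00.
04:15–09:45 overlaps B on 04:30–06:00.
10:30–14:45 overlaps B on 11:30–14:00.
15:30–19:15 falls entirely outside B.

04:30–06:00, 11:30–14:00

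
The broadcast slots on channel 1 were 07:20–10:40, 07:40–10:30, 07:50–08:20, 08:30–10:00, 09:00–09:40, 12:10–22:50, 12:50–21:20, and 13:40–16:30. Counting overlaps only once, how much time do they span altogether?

14 h

Merged: 07:20-10:40, 12:10-22:50.
Lengths: 3 h 20 min + 10 h 40 min = 14 h.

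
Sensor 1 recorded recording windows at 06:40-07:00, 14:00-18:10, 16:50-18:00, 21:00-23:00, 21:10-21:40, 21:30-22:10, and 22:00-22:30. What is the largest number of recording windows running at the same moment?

3

At 21:30, 3 of the intervals are simultaneously active.
No point has more.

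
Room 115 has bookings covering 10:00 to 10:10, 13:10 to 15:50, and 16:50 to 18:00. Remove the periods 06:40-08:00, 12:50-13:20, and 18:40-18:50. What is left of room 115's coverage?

10:00–10:10, 13:20–15:50, 16:50–18:00

10:00–10:10 is untouched.
13:10–15:50 with B removed leaves 13:20–15:50.
16:50–18:00 is untouched.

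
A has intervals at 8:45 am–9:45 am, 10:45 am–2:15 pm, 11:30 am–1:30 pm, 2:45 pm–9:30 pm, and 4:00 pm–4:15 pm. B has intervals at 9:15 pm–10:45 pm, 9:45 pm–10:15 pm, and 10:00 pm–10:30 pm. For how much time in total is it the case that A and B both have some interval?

A, merged: 8:45 am–9:45 am, 10:45 am–2:15 pm, 2:45 pm–9:30 pm.
B, merged: 9:15 pm–10:45 pm.
A ∩ B = 9:15 pm–9:30 pm.
Total: 15 min.

15 min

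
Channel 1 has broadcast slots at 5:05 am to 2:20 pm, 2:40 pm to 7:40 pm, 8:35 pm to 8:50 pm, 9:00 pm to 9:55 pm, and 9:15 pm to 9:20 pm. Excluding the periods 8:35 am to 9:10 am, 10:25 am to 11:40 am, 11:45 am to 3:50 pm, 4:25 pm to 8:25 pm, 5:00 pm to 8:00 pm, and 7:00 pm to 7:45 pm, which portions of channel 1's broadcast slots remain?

A, merged: 5:05 am–2:20 pm, 2:40 pm–7:40 pm, 8:35 pm–8:50 pm, 9:00 pm–9:55 pm.
B, merged: 8:35 am–9:10 am, 10:25 am–11:40 am, 11:45 am–3:50 pm, 4:25 pm–8:25 pm.
5:05 am–2:20 pm minus B → 5:05 am–8:35 am, 9:10 am–10:25 am, 11:40 am–11:45 am.
2:40 pm–7:40 pm minus B → 3:50 pm–4:25 pm.
8:35 pm–8:50 pm: no B overlap → unchanged.
9:00 pm–9:55 pm: no B overlap → unchanged.

5:05 am–8:35 am, 9:10 am–10:25 am, 11:40 am–11:45 am, 3:50 pm–4:25 pm, 8:35 pm–8:50 pm, 9:00 pm–9:55 pm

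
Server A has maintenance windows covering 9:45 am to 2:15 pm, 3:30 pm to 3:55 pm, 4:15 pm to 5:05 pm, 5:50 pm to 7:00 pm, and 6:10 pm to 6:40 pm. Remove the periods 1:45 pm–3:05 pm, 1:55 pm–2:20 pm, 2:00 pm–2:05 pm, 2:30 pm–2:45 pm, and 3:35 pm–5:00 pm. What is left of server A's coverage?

First set merges to 9:45 am–2:15 pm, 3:30 pm–3:55 pm, 4:15 pm–5:05 pm, 5:50 pm–7:00 pm.
Second set merges to 1:45 pm–3:05 pm, 3:35 pm–5:00 pm.
9:45 am–2:15 pm with B removed leaves 9:45 am–1:45 pm.
3:30 pm–3:55 pm with B removed leaves 3:30 pm–3:35 pm.
4:15 pm–5:05 pm with B removed leaves 5:00 pm–5:05 pm.
5:50 pm–7:00 pm is untouched.

9:45 am–1:45 pm, 3:30 pm–3:35 pm, 5:00 pm–5:05 pm, 5:50 pm–7:00 pm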